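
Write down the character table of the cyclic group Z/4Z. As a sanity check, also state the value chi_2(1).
Character table of Z/4Z (irreps indexed chi_0,...,chi_3 with chi_k(m) = zeta_4^(k*m), zeta_4 = exp(2*pi*i/4)):
  irrep \ class  {0} (size 1)  {1} (size 1)  {2} (size 1)  {3} (size 1)
  chi_0          1             1             1             1           
  chi_1          1             I             -1            -I          
  chi_2          1             -1            1             -1          
  chi_3          1             -I            -1            I           

Spot check: chi_2(1) = zeta_4^(2*1) = zeta_4^2 = -1.

Justification: Z/4Z is abelian, so all 4 irreducible complex representations are 1-dimensional. They are given by chi_k(m) = zeta_4^(k*m) for k = 0,...,3. Row orthogonality: sum_m chi_k(m) conj(chi_l(m)) = 4 * [k = l].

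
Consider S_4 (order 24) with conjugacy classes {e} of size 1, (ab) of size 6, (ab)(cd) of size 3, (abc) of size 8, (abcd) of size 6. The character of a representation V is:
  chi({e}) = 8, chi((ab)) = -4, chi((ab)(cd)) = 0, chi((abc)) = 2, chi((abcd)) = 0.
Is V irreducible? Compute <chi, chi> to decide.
Not irreducible (reducible): <chi, chi> = 8 > 1.

Working: <chi, chi> = (1/|G|) sum_C |C| * |chi(C)|^2 = (1/24)[1*|8|^2 + 6*|-4|^2 + 3*|0|^2 + 8*|2|^2 + 6*|0|^2]
  = (1/24)[(64) + (96) + (0) + (32) + (0)] = 192/24 = 8.
A character is irreducible iff <chi, chi> = 1, so this representation is reducible.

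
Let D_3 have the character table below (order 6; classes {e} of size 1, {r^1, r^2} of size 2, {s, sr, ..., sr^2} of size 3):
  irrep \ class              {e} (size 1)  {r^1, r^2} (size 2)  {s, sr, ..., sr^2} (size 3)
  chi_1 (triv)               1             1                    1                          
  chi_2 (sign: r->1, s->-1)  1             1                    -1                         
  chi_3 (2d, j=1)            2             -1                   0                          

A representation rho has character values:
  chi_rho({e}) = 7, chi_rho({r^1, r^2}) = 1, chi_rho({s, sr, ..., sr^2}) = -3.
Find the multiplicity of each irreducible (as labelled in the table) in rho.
Multiplicities: chi_1: 0, chi_2: 3, chi_3: 2.

Details: Use <chi_rho, chi> = (1/|G|) sum_C |C| * chi_rho(C) * conj(chi(C)) with |G| = 6 for each irreducible chi in the table:
  <chi_rho, chi_1> = (1/6)[1*(7)*conj(1) + 2*(1)*conj(1) + 3*(-3)*conj(1)]
      = (1/6)[(7) + (2) + (-9)] = 0/6 = 0
  <chi_rho, chi_2> = (1/6)[1*(7)*conj(1) + 2*(1)*conj(1) + 3*(-3)*conj(-1)]
      = (1/6)[(7) + (2) + (9)] = 18/6 = 3
  <chi_rho, chi_3> = (1/6)[1*(7)*conj(2) + 2*(1)*conj(-1) + 3*(-3)*conj(0)]
      = (1/6)[(14) + (-2) + (0)] = 12/6 = 2
Dimension check: dim(rho) = sum (mult * dim) = 0*1 + 3*1 + 2*2 = 7 = chi_rho(e) = 7.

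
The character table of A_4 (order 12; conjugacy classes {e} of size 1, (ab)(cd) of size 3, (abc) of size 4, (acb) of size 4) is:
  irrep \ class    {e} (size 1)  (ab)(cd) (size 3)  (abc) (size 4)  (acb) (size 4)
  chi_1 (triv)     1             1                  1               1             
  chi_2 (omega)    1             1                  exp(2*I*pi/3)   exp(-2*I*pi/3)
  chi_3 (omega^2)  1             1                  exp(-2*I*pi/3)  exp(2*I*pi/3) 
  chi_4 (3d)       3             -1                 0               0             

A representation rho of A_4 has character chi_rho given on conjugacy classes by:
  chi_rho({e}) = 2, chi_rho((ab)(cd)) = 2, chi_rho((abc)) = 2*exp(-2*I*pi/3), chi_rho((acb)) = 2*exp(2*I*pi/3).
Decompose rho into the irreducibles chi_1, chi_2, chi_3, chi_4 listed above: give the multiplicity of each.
Multiplicities: chi_1: 0, chi_2: 0, chi_3: 2, chi_4: 0.

Derivation: Use <chi_rho, chi> = (1/|G|) sum_C |C| * chi_rho(C) * conj(chi(C)) with |G| = 12 for each irreducible chi in the table:
  <chi_rho, chi_1> = (1/12)[1*(2)*conj(1) + 3*(2)*conj(1) + 4*(2*exp(-2*I*pi/3))*conj(1) + 4*(2*exp(2*I*pi/3))*conj(1)]
      = (1/12)[(2) + (6) + (8*exp(-2*I*pi/3)) + (8*exp(2*I*pi/3))] = 0/12 = 0
  <chi_rho, chi_2> = (1/12)[1*(2)*conj(1) + 3*(2)*conj(1) + 4*(2*exp(-2*I*pi/3))*conj(exp(2*I*pi/3)) + 4*(2*exp(2*I*pi/3))*conj(exp(-2*I*pi/3))]
      = (1/12)[(2) + (6) + (8*exp(2*I*pi/3)) + (8*exp(-2*I*pi/3))] = 0/12 = 0
  <chi_rho, chi_3> = (1/12)[1*(2)*conj(1) + 3*(2)*conj(1) + 4*(2*exp(-2*I*pi/3))*conj(exp(-2*I*pi/3)) + 4*(2*exp(2*I*pi/3))*conj(exp(2*I*pi/3))]
      = (1/12)[(2) + (6) + (8) + (8)] = 24/12 = 2
  <chi_rho, chi_4> = (1/12)[1*(2)*conj(3) + 3*(2)*conj(-1) + 4*(2*exp(-2*I*pi/3))*conj(0) + 4*(2*exp(2*I*pi/3))*conj(0)]
      = (1/12)[(6) + (-6) + (0) + (0)] = 0/12 = 0
(Exp terms are combined using exp(i*s)*conj(exp(i*t)) = exp(i*(s-t)), and sums of them are collapsed using the identity that for every m > 1 the m distinct m-th roots of unity sum to 0, e.g. 1 + exp(2*I*pi/3) + exp(-2*I*pi/3) = 0.)
Dimension check: dim(rho) = sum (mult * dim) = 0*1 + 0*1 + 2*1 + 0*3 = 2 = chi_rho(e) = 2.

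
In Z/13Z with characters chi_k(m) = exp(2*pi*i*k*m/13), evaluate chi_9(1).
chi_9(1) = zeta_13^9 = exp(-8*I*pi/13)

Explanation: chi_9(1) = zeta_13^(9*1) = zeta_13^9. Since zeta_13^13 = 1, this equals zeta_13^9 = exp(2*pi*i*9/13) = exp(-8*I*pi/13).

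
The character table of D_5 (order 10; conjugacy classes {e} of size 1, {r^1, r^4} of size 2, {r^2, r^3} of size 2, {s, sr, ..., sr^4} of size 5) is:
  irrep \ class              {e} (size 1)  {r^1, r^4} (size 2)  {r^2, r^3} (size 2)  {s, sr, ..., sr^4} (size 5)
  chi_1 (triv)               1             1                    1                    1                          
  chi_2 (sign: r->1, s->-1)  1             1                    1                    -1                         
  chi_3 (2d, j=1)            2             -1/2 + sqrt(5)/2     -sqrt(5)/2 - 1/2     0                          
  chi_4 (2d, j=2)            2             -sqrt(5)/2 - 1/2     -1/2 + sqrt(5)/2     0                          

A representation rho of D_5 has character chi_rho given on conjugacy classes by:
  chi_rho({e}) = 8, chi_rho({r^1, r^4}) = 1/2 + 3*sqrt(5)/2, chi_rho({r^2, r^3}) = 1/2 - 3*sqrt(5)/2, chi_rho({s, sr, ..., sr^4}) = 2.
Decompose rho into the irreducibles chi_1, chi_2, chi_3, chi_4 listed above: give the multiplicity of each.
Multiplicities: chi_1: 2, chi_2: 0, chi_3: 3, chi_4: 0.

Explanation: Use <chi_rho, chi> = (1/|G|) sum_C |C| * chi_rho(C) * conj(chi(C)) with |G| = 10 for each irreducible chi in the table:
  <chi_rho, chi_1> = (1/10)[1*(8)*conj(1) + 2*(1/2 + 3*sqrt(5)/2)*conj(1) + 2*(1/2 - 3*sqrt(5)/2)*conj(1) + 5*(2)*conj(1)]
      = (1/10)[(8) + (1 + 3*sqrt(5)) + (1 - 3*sqrt(5)) + (10)] = 20/10 = 2
  <chi_rho, chi_2> = (1/10)[1*(8)*conj(1) + 2*(1/2 + 3*sqrt(5)/2)*conj(1) + 2*(1/2 - 3*sqrt(5)/2)*conj(1) + 5*(2)*conj(-1)]
      = (1/10)[(8) + (1 + 3*sqrt(5)) + (1 - 3*sqrt(5)) + (-10)] = 0/10 = 0
  <chi_rho, chi_3> = (1/10)[1*(8)*conj(2) + 2*(1/2 + 3*sqrt(5)/2)*conj(-1/2 + sqrt(5)/2) + 2*(1/2 - 3*sqrt(5)/2)*conj(-sqrt(5)/2 - 1/2) + 5*(2)*conj(0)]
      = (1/10)[(16) + (7 - sqrt(5)) + (sqrt(5) + 7) + (0)] = 30/10 = 3
  <chi_rho, chi_4> = (1/10)[1*(8)*conj(2) + 2*(1/2 + 3*sqrt(5)/2)*conj(-sqrt(5)/2 - 1/2) + 2*(1/2 - 3*sqrt(5)/2)*conj(-1/2 + sqrt(5)/2) + 5*(2)*conj(0)]
      = (1/10)[(16) + (-8 - 2*sqrt(5)) + (-8 + 2*sqrt(5)) + (0)] = 0/10 = 0
Dimension check: dim(rho) = sum (mult * dim) = 2*1 + 0*1 + 3*2 + 0*2 = 8 = chi_rho(e) = 8.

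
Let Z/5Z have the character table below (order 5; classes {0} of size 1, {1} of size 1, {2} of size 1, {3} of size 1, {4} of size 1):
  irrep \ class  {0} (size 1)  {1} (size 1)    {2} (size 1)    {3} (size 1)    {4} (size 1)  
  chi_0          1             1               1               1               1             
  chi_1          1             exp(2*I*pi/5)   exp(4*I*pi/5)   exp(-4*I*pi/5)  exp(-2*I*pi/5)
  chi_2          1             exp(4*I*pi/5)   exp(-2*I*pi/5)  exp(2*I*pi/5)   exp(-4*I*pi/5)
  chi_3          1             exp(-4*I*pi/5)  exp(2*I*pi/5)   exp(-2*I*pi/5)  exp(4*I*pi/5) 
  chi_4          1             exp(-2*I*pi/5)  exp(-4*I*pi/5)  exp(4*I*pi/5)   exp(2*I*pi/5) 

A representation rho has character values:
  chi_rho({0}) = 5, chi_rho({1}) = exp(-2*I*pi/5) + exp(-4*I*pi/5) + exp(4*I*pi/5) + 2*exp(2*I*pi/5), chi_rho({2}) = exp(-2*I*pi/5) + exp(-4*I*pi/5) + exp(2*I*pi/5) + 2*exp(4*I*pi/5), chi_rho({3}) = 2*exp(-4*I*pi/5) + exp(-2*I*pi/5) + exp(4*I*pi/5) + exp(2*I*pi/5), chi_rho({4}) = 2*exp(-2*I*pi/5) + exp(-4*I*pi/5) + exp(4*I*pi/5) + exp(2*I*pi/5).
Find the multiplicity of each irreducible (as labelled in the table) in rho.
Multiplicities: chi_0: 0, chi_1: 2, chi_2: 1, chi_3: 1, chi_4: 1.

Details: Use <chi_rho, chi> = (1/|G|) sum_C |C| * chi_rho(C) * conj(chi(C)) with |G| = 5 for each irreducible chi in the table:
  <chi_rho, chi_0> = (1/5)[1*(5)*conj(1) + 1*(exp(-2*I*pi/5) + exp(-4*I*pi/5) + exp(4*I*pi/5) + 2*exp(2*I*pi/5))*conj(1) + 1*(exp(-2*I*pi/5) + exp(-4*I*pi/5) + exp(2*I*pi/5) + 2*exp(4*I*pi/5))*conj(1) + 1*(2*exp(-4*I*pi/5) + exp(-2*I*pi/5) + exp(4*I*pi/5) + exp(2*I*pi/5))*conj(1) + 1*(2*exp(-2*I*pi/5) + exp(-4*I*pi/5) + exp(4*I*pi/5) + exp(2*I*pi/5))*conj(1)]
      = (1/5)[(5) + (exp(-2*I*pi/5) + exp(-4*I*pi/5) + exp(4*I*pi/5) + 2*exp(2*I*pi/5)) + (exp(-2*I*pi/5) + exp(-4*I*pi/5) + exp(2*I*pi/5) + 2*exp(4*I*pi/5)) + (2*exp(-4*I*pi/5) + exp(-2*I*pi/5) + exp(4*I*pi/5) + exp(2*I*pi/5)) + (2*exp(-2*I*pi/5) + exp(-4*I*pi/5) + exp(4*I*pi/5) + exp(2*I*pi/5))] = 0/5 = 0
  <chi_rho, chi_1> = (1/5)[1*(5)*conj(1) + 1*(exp(-2*I*pi/5) + exp(-4*I*pi/5) + exp(4*I*pi/5) + 2*exp(2*I*pi/5))*conj(exp(2*I*pi/5)) + 1*(exp(-2*I*pi/5) + exp(-4*I*pi/5) + exp(2*I*pi/5) + 2*exp(4*I*pi/5))*conj(exp(4*I*pi/5)) + 1*(2*exp(-4*I*pi/5) + exp(-2*I*pi/5) + exp(4*I*pi/5) + exp(2*I*pi/5))*conj(exp(-4*I*pi/5)) + 1*(2*exp(-2*I*pi/5) + exp(-4*I*pi/5) + exp(4*I*pi/5) + exp(2*I*pi/5))*conj(exp(-2*I*pi/5))]
      = (1/5)[(5) + (2 + exp(-4*I*pi/5) + exp(4*I*pi/5) + exp(2*I*pi/5)) + (2 + exp(-2*I*pi/5) + exp(4*I*pi/5) + exp(2*I*pi/5)) + (2 + exp(-2*I*pi/5) + exp(-4*I*pi/5) + exp(2*I*pi/5)) + (2 + exp(-2*I*pi/5) + exp(-4*I*pi/5) + exp(4*I*pi/5))] = 10/5 = 2
  <chi_rho, chi_2> = (1/5)[1*(5)*conj(1) + 1*(exp(-2*I*pi/5) + exp(-4*I*pi/5) + exp(4*I*pi/5) + 2*exp(2*I*pi/5))*conj(exp(4*I*pi/5)) + 1*(exp(-2*I*pi/5) + exp(-4*I*pi/5) + exp(2*I*pi/5) + 2*exp(4*I*pi/5))*conj(exp(-2*I*pi/5)) + 1*(2*exp(-4*I*pi/5) + exp(-2*I*pi/5) + exp(4*I*pi/5) + exp(2*I*pi/5))*conj(exp(2*I*pi/5)) + 1*(2*exp(-2*I*pi/5) + exp(-4*I*pi/5) + exp(4*I*pi/5) + exp(2*I*pi/5))*conj(exp(-4*I*pi/5))]
      = (1/5)[(5) + (1 + 2*exp(-2*I*pi/5) + exp(4*I*pi/5) + exp(2*I*pi/5)) + (1 + 2*exp(-4*I*pi/5) + exp(-2*I*pi/5) + exp(4*I*pi/5)) + (1 + exp(-4*I*pi/5) + exp(2*I*pi/5) + 2*exp(4*I*pi/5)) + (1 + exp(-2*I*pi/5) + exp(-4*I*pi/5) + 2*exp(2*I*pi/5))] = 5/5 = 1
  <chi_rho, chi_3> = (1/5)[1*(5)*conj(1) + 1*(exp(-2*I*pi/5) + exp(-4*I*pi/5) + exp(4*I*pi/5) + 2*exp(2*I*pi/5))*conj(exp(-4*I*pi/5)) + 1*(exp(-2*I*pi/5) + exp(-4*I*pi/5) + exp(2*I*pi/5) + 2*exp(4*I*pi/5))*conj(exp(2*I*pi/5)) + 1*(2*exp(-4*I*pi/5) + exp(-2*I*pi/5) + exp(4*I*pi/5) + exp(2*I*pi/5))*conj(exp(-2*I*pi/5)) + 1*(2*exp(-2*I*pi/5) + exp(-4*I*pi/5) + exp(4*I*pi/5) + exp(2*I*pi/5))*conj(exp(4*I*pi/5))]
      = (1/5)[(5) + (1 + 2*exp(-4*I*pi/5) + exp(-2*I*pi/5) + exp(2*I*pi/5)) + (1 + exp(-4*I*pi/5) + exp(4*I*pi/5) + 2*exp(2*I*pi/5)) + (1 + 2*exp(-2*I*pi/5) + exp(-4*I*pi/5) + exp(4*I*pi/5)) + (1 + exp(-2*I*pi/5) + exp(2*I*pi/5) + 2*exp(4*I*pi/5))] = 5/5 = 1
  <chi_rho, chi_4> = (1/5)[1*(5)*conj(1) + 1*(exp(-2*I*pi/5) + exp(-4*I*pi/5) + exp(4*I*pi/5) + 2*exp(2*I*pi/5))*conj(exp(-2*I*pi/5)) + 1*(exp(-2*I*pi/5) + exp(-4*I*pi/5) + exp(2*I*pi/5) + 2*exp(4*I*pi/5))*conj(exp(-4*I*pi/5)) + 1*(2*exp(-4*I*pi/5) + exp(-2*I*pi/5) + exp(4*I*pi/5) + exp(2*I*pi/5))*conj(exp(4*I*pi/5)) + 1*(2*exp(-2*I*pi/5) + exp(-4*I*pi/5) + exp(4*I*pi/5) + exp(2*I*pi/5))*conj(exp(2*I*pi/5))]
      = (1/5)[(5) + (1 + exp(-2*I*pi/5) + exp(-4*I*pi/5) + 2*exp(4*I*pi/5)) + (1 + 2*exp(-2*I*pi/5) + exp(-4*I*pi/5) + exp(2*I*pi/5)) + (1 + exp(-2*I*pi/5) + exp(4*I*pi/5) + 2*exp(2*I*pi/5)) + (1 + 2*exp(-4*I*pi/5) + exp(4*I*pi/5) + exp(2*I*pi/5))] = 5/5 = 1
(Exp terms are combined using exp(i*s)*conj(exp(i*t)) = exp(i*(s-t)), and sums of them are collapsed using the identity that for every m > 1 the m distinct m-th roots of unity sum to 0, e.g. 1 + exp(2*I*pi/3) + exp(-2*I*pi/3) = 0.)
Dimension check: dim(rho) = sum (mult * dim) = 0*1 + 2*1 + 1*1 + 1*1 + 1*1 = 5 = chi_rho(e) = 5.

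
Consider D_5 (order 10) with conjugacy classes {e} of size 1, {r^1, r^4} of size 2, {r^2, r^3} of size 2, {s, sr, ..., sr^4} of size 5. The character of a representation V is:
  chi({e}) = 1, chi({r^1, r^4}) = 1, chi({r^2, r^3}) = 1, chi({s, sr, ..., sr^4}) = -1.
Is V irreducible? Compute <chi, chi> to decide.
Irreducible: <chi, chi> = 1.

Justification: <chi, chi> = (1/|G|) sum_C |C| * |chi(C)|^2 = (1/10)[1*|1|^2 + 2*|1|^2 + 2*|1|^2 + 5*|-1|^2]
  = (1/10)[(1) + (2) + (2) + (5)] = 10/10 = 1.
A character is irreducible iff <chi, chi> = 1, so this representation is irreducible.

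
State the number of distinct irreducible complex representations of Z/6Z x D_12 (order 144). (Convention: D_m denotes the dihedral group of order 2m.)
54

The number of irreducible complex representations of a finite group equals its number of conjugacy classes. For a direct product, #classes(G x H) = #classes(G) * #classes(H). Z/6Z has 6 classes (abelian), D_12 has 9 classes, so 6 * 9 = 54, so Z/6Z x D_12 (order 144) has exactly 54 irreducible complex representations.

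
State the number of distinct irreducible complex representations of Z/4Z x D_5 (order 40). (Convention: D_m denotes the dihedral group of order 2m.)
16

Proof sketch: The number of irreducible complex representations of a finite group equals its number of conjugacy classes. For a direct product, #classes(G x H) = #classes(G) * #classes(H). Z/4Z has 4 classes (abelian), D_5 has 4 classes, so 4 * 4 = 16, so Z/4Z x D_5 (order 40) has exactly 16 irreducible complex representations.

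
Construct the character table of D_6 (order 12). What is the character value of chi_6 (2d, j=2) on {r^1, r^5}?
Conjugacy classes: {e} of size 1, {r^3} of size 1, {r^1, r^5} of size 2, {r^2, r^4} of size 2, {s, sr^2, ...} of size 3, {sr, sr^3, ...} of size 3.
Character table:
  irrep \ class              {e} (size 1)  {r^3} (size 1)  {r^1, r^5} (size 2)  {r^2, r^4} (size 2)  {s, sr^2, ...} (size 3)  {sr, sr^3, ...} (size 3)
  chi_1 (triv)               1             1               1                    1                    1                        1                       
  chi_2 (sign: r->1, s->-1)  1             1               1                    1                    -1                       -1                      
  chi_3 (r->-1, s->1)        1             -1              -1                   1                    1                        -1                      
  chi_4 (r->-1, s->-1)       1             -1              -1                   1                    -1                       1                       
  chi_5 (2d, j=1)            2             -2              1                    -1                   0                        0                       
  chi_6 (2d, j=2)            2             2               -1                   -1                   0                        0                       

Spot check: chi_6 (2d, j=2) on {r^1, r^5} = -1.

Argument: D_6 has order 2*6 = 12 with 6 conjugacy classes, hence 6 irreducibles. Sum of squared dims 1 + 1 + 1 + 1 + 4 + 4 = 12 = |G|. Linear characters come from the abelianisation; the 2-dimensional irreps have character r^k -> 2*cos(2*pi*j*k/6), reflections -> 0.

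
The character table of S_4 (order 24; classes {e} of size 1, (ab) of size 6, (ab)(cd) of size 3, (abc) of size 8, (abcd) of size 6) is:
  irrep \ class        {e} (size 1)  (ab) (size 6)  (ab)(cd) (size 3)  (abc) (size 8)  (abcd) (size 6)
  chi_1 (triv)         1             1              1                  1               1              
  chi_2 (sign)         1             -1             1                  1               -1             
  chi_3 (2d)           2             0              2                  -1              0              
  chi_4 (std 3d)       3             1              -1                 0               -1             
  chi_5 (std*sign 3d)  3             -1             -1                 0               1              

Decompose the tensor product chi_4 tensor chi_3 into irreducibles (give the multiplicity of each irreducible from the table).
chi_4 tensor chi_3 = chi_4 + chi_5 (all other irreducibles have multiplicity 0).

Explanation: The character of a tensor product is the pointwise product (chi_4 * chi_3)(C) = chi_4(C) * chi_3(C):
  {e}: (3)*(2), (ab): (1)*(0), (ab)(cd): (-1)*(2), (abc): (0)*(-1), (abcd): (-1)*(0)
so (chi_4 * chi_3) takes values
  {e} -> 6, (ab) -> 0, (ab)(cd) -> -2, (abc) -> 0, (abcd) -> 0.
Now take the inner product of this character with each irreducible chi from the table, <chi_4*chi_3, chi> = (1/24) sum_C |C| (chi_4*chi_3)(C) conj(chi(C)):
  <chi_4*chi_3, chi_1> = (1/24)[1*(6)*conj(1) + 6*(0)*conj(1) + 3*(-2)*conj(1) + 8*(0)*conj(1) + 6*(0)*conj(1)]
      = (1/24)[(6) + (0) + (-6) + (0) + (0)] = 0/24 = 0
  <chi_4*chi_3, chi_2> = (1/24)[1*(6)*conj(1) + 6*(0)*conj(-1) + 3*(-2)*conj(1) + 8*(0)*conj(1) + 6*(0)*conj(-1)]
      = (1/24)[(6) + (0) + (-6) + (0) + (0)] = 0/24 = 0
  <chi_4*chi_3, chi_3> = (1/24)[1*(6)*conj(2) + 6*(0)*conj(0) + 3*(-2)*conj(2) + 8*(0)*conj(-1) + 6*(0)*conj(0)]
      = (1/24)[(12) + (0) + (-12) + (0) + (0)] = 0/24 = 0
  <chi_4*chi_3, chi_4> = (1/24)[1*(6)*conj(3) + 6*(0)*conj(1) + 3*(-2)*conj(-1) + 8*(0)*conj(0) + 6*(0)*conj(-1)]
      = (1/24)[(18) + (0) + (6) + (0) + (0)] = 24/24 = 1
  <chi_4*chi_3, chi_5> = (1/24)[1*(6)*conj(3) + 6*(0)*conj(-1) + 3*(-2)*conj(-1) + 8*(0)*conj(0) + 6*(0)*conj(1)]
      = (1/24)[(18) + (0) + (6) + (0) + (0)] = 24/24 = 1
Hence the multiplicities are chi_4: 1, chi_5: 1. Dimension check: dim(chi_4)*dim(chi_3) = 3*2 = 6 and sum (mult * dim) = 1*3 + 1*3 = 6.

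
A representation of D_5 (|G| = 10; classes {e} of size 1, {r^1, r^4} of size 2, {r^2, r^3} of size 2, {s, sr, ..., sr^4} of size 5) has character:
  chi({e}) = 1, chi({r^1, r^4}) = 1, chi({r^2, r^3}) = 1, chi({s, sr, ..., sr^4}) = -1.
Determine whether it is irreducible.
Irreducible: <chi, chi> = 1.

Justification: <chi, chi> = (1/|G|) sum_C |C| * |chi(C)|^2 = (1/10)[1*|1|^2 + 2*|1|^2 + 2*|1|^2 + 5*|-1|^2]
  = (1/10)[(1) + (2) + (2) + (5)] = 10/10 = 1.
A character is irreducible iff <chi, chi> = 1, so this representation is irreducible.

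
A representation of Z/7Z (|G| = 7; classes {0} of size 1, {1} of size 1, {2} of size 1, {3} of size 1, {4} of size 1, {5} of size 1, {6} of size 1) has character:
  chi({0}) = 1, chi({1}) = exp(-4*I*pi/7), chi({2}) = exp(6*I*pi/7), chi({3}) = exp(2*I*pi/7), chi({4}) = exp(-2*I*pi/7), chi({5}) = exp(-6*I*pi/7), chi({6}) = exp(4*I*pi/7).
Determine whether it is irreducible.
Irreducible: <chi, chi> = 1.

<chi, chi> = (1/|G|) sum_C |C| * |chi(C)|^2 = (1/7)[1*|1|^2 + 1*|exp(-4*I*pi/7)|^2 + 1*|exp(6*I*pi/7)|^2 + 1*|exp(2*I*pi/7)|^2 + 1*|exp(-2*I*pi/7)|^2 + 1*|exp(-6*I*pi/7)|^2 + 1*|exp(4*I*pi/7)|^2]
  = (1/7)[(1) + (1) + (1) + (1) + (1) + (1) + (1)] = 7/7 = 1.
(Exp terms are combined using exp(i*s)*conj(exp(i*t)) = exp(i*(s-t)), and sums of them are collapsed using the identity that for every m > 1 the m distinct m-th roots of unity sum to 0, e.g. 1 + exp(2*I*pi/3) + exp(-2*I*pi/3) = 0.)
A character is irreducible iff <chi, chi> = 1, so this representation is irreducible.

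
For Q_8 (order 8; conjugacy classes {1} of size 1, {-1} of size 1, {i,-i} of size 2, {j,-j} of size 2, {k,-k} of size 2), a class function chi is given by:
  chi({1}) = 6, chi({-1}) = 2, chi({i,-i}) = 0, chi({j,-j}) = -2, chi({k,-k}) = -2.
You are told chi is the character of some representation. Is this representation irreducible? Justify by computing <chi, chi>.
Not irreducible (reducible): <chi, chi> = 7 > 1.

Reasoning: <chi, chi> = (1/|G|) sum_C |C| * |chi(C)|^2 = (1/8)[1*|6|^2 + 1*|2|^2 + 2*|0|^2 + 2*|-2|^2 + 2*|-2|^2]
  = (1/8)[(36) + (4) + (0) + (8) + (8)] = 56/8 = 7.
A character is irreducible iff <chi, chi> = 1, so this representation is reducible.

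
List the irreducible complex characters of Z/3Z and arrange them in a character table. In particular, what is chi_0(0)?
Character table of Z/3Z (irreps indexed chi_0,...,chi_2 with chi_k(m) = zeta_3^(k*m), zeta_3 = exp(2*pi*i/3)):
  irrep \ class  {0} (size 1)  {1} (size 1)    {2} (size 1)  
  chi_0          1             1               1             
  chi_1          1             exp(2*I*pi/3)   exp(-2*I*pi/3)
  chi_2          1             exp(-2*I*pi/3)  exp(2*I*pi/3) 

Spot check: chi_0(0) = zeta_3^(0*0) = zeta_3^0 = 1.

Reasoning: Z/3Z is abelian, so all 3 irreducible complex representations are 1-dimensional. They are given by chi_k(m) = zeta_3^(k*m) for k = 0,...,2. Row orthogonality: sum_m chi_k(m) conj(chi_l(m)) = 3 * [k = l].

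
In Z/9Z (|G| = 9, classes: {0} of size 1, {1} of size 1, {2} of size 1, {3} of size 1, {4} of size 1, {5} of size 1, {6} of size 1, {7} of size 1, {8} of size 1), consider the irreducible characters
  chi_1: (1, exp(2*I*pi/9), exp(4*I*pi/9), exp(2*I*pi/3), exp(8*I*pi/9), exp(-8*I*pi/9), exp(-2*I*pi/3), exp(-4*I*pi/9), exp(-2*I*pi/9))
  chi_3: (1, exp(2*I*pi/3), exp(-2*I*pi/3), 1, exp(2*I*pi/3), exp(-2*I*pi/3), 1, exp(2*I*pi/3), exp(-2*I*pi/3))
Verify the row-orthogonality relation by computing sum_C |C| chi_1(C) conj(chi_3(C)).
Sum = 0; so <chi_1, chi_3> = 0 (distinct irreducibles are orthogonal).

Proof sketch: Compute term by term over conjugacy classes (|C| * chi_1(C) * conj(chi_3(C))):
  1*(1)*conj(1) + 1*(exp(2*I*pi/9))*conj(exp(2*I*pi/3)) + 1*(exp(4*I*pi/9))*conj(exp(-2*I*pi/3)) + 1*(exp(2*I*pi/3))*conj(1) + 1*(exp(8*I*pi/9))*conj(exp(2*I*pi/3)) + 1*(exp(-8*I*pi/9))*conj(exp(-2*I*pi/3)) + 1*(exp(-2*I*pi/3))*conj(1) + 1*(exp(-4*I*pi/9))*conj(exp(2*I*pi/3)) + 1*(exp(-2*I*pi/9))*conj(exp(-2*I*pi/3))
  = (1) + (exp(-4*I*pi/9)) + (exp(-8*I*pi/9)) + (exp(2*I*pi/3)) + (exp(2*I*pi/9)) + (exp(-2*I*pi/9)) + (exp(-2*I*pi/3)) + (exp(8*I*pi/9)) + (exp(4*I*pi/9))
  = 0.
(Exp terms are combined using exp(i*s)*conj(exp(i*t)) = exp(i*(s-t)), and sums of them are collapsed using the identity that for every m > 1 the m distinct m-th roots of unity sum to 0, e.g. 1 + exp(2*I*pi/3) + exp(-2*I*pi/3) = 0.)
Dividing by |G| = 9 gives 0/9 = 0, matching the row-orthogonality relation <chi_1, chi_3> = [chi_1 = chi_3].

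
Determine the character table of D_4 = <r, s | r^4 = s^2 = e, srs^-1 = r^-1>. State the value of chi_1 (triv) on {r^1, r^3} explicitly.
Conjugacy classes: {e} of size 1, {r^2} of size 1, {r^1, r^3} of size 2, {s, sr^2, ...} of size 2, {sr, sr^3, ...} of size 2.
Character table:
  irrep \ class              {e} (size 1)  {r^2} (size 1)  {r^1, r^3} (size 2)  {s, sr^2, ...} (size 2)  {sr, sr^3, ...} (size 2)
  chi_1 (triv)               1             1               1                    1                        1                       
  chi_2 (sign: r->1, s->-1)  1             1               1                    -1                       -1                      
  chi_3 (r->-1, s->1)        1             1               -1                   1                        -1                      
  chi_4 (r->-1, s->-1)       1             1               -1                   -1                       1                       
  chi_5 (2d, j=1)            2             -2              0                    0                        0                       

Spot check: chi_1 (triv) on {r^1, r^3} = 1.

Justification: D_4 has order 2*4 = 8 with 5 conjugacy classes, hence 5 irreducibles. Sum of squared dims 1 + 1 + 1 + 1 + 4 = 8 = |G|. Linear characters come from the abelianisation; the 2-dimensional irreps have character r^k -> 2*cos(2*pi*j*k/4), reflections -> 0.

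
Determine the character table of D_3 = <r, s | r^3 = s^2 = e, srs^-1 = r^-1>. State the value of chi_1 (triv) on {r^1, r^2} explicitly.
Conjugacy classes: {e} of size 1, {r^1, r^2} of size 2, {s, sr, ..., sr^2} of size 3.
Character table:
  irrep \ class              {e} (size 1)  {r^1, r^2} (size 2)  {s, sr, ..., sr^2} (size 3)
  chi_1 (triv)               1             1                    1                          
  chi_2 (sign: r->1, s->-1)  1             1                    -1                         
  chi_3 (2d, j=1)            2             -1                   0                          

Spot check: chi_1 (triv) on {r^1, r^2} = 1.

Why: D_3 has order 2*3 = 6 with 3 conjugacy classes, hence 3 irreducibles. Sum of squared dims 1 + 1 + 4 = 6 = |G|. Linear characters come from the abelianisation; the 2-dimensional irreps have character r^k -> 2*cos(2*pi*j*k/3), reflections -> 0.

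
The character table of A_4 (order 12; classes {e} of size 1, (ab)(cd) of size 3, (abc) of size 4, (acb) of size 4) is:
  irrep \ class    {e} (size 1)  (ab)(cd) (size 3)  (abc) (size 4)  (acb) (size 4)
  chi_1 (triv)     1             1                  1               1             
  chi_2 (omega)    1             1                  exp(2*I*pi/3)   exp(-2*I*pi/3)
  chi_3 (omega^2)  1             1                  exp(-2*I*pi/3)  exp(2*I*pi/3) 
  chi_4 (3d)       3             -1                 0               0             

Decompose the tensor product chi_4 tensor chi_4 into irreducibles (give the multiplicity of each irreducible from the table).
chi_4 tensor chi_4 = chi_1 + chi_2 + chi_3 + 2*chi_4 (all other irreducibles have multiplicity 0).

Justification: The character of a tensor product is the pointwise product (chi_4 * chi_4)(C) = chi_4(C) * chi_4(C):
  {e}: (3)*(3), (ab)(cd): (-1)*(-1), (abc): (0)*(0), (acb): (0)*(0)
so (chi_4 * chi_4) takes values
  {e} -> 9, (ab)(cd) -> 1, (abc) -> 0, (acb) -> 0.
Now take the inner product of this character with each irreducible chi from the table, <chi_4*chi_4, chi> = (1/12) sum_C |C| (chi_4*chi_4)(C) conj(chi(C)):
  <chi_4*chi_4, chi_1> = (1/12)[1*(9)*conj(1) + 3*(1)*conj(1) + 4*(0)*conj(1) + 4*(0)*conj(1)]
      = (1/12)[(9) + (3) + (0) + (0)] = 12/12 = 1
  <chi_4*chi_4, chi_2> = (1/12)[1*(9)*conj(1) + 3*(1)*conj(1) + 4*(0)*conj(exp(2*I*pi/3)) + 4*(0)*conj(exp(-2*I*pi/3))]
      = (1/12)[(9) + (3) + (0) + (0)] = 12/12 = 1
  <chi_4*chi_4, chi_3> = (1/12)[1*(9)*conj(1) + 3*(1)*conj(1) + 4*(0)*conj(exp(-2*I*pi/3)) + 4*(0)*conj(exp(2*I*pi/3))]
      = (1/12)[(9) + (3) + (0) + (0)] = 12/12 = 1
  <chi_4*chi_4, chi_4> = (1/12)[1*(9)*conj(3) + 3*(1)*conj(-1) + 4*(0)*conj(0) + 4*(0)*conj(0)]
      = (1/12)[(27) + (-3) + (0) + (0)] = 24/12 = 2
(Exp terms are combined using exp(i*s)*conj(exp(i*t)) = exp(i*(s-t)), and sums of them are collapsed using the identity that for every m > 1 the m distinct m-th roots of unity sum to 0, e.g. 1 + exp(2*I*pi/3) + exp(-2*I*pi/3) = 0.)
Hence the multiplicities are chi_1: 1, chi_2: 1, chi_3: 1, chi_4: 2. Dimension check: dim(chi_4)*dim(chi_4) = 3*3 = 9 and sum (mult * dim) = 1*1 + 1*1 + 1*1 + 2*3 = 9.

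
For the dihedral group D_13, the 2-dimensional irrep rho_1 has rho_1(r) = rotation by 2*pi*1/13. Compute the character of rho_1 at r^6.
chi_{rho_1}(r^6) = 2*cos(2*pi*1*6/13) = -2*cos(pi/13)

Why: rho_1(r^6) is rotation by angle 2*pi*1*6/13, whose trace is 2*cos(2*pi*1*6/13) = -2*cos(pi/13).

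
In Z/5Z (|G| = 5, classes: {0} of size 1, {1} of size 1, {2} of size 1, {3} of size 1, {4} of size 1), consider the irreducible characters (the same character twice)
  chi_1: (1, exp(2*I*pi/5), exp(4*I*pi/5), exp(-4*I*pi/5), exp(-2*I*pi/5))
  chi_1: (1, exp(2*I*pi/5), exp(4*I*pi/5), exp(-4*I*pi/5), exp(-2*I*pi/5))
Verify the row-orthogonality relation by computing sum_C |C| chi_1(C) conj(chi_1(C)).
Sum = 5 = |G| = 5; so <chi_1, chi_1> = 1 (norm-1 confirms irreducibility).

Proof sketch: Compute term by term over conjugacy classes (|C| * chi_1(C) * conj(chi_1(C))):
  1*(1)*conj(1) + 1*(exp(2*I*pi/5))*conj(exp(2*I*pi/5)) + 1*(exp(4*I*pi/5))*conj(exp(4*I*pi/5)) + 1*(exp(-4*I*pi/5))*conj(exp(-4*I*pi/5)) + 1*(exp(-2*I*pi/5))*conj(exp(-2*I*pi/5))
  = (1) + (1) + (1) + (1) + (1)
  = 5.
(Exp terms are combined using exp(i*s)*conj(exp(i*t)) = exp(i*(s-t)), and sums of them are collapsed using the identity that for every m > 1 the m distinct m-th roots of unity sum to 0, e.g. 1 + exp(2*I*pi/3) + exp(-2*I*pi/3) = 0.)
Dividing by |G| = 5 gives 5/5 = 1, matching the row-orthogonality relation <chi_1, chi_1> = [chi_1 = chi_1].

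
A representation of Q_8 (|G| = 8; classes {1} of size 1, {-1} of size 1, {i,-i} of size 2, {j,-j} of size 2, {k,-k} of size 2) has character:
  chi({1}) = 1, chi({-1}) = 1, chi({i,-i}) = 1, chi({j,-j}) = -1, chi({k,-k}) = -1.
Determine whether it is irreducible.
Irreducible: <chi, chi> = 1.

Why: <chi, chi> = (1/|G|) sum_C |C| * |chi(C)|^2 = (1/8)[1*|1|^2 + 1*|1|^2 + 2*|1|^2 + 2*|-1|^2 + 2*|-1|^2]
  = (1/8)[(1) + (1) + (2) + (2) + (2)] = 8/8 = 1.
A character is irreducible iff <chi, chi> = 1, so this representation is irreducible.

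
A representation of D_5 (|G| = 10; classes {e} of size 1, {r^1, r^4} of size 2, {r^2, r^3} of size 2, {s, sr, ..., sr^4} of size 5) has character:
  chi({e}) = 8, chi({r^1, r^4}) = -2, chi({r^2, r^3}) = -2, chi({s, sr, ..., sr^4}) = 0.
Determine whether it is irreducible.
Not irreducible (reducible): <chi, chi> = 8 > 1.

Proof sketch: <chi, chi> = (1/|G|) sum_C |C| * |chi(C)|^2 = (1/10)[1*|8|^2 + 2*|-2|^2 + 2*|-2|^2 + 5*|0|^2]
  = (1/10)[(64) + (8) + (8) + (0)] = 80/10 = 8.
A character is irreducible iff <chi, chi> = 1, so this representation is reducible.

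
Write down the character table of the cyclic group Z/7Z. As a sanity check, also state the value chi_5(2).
Character table of Z/7Z (irreps indexed chi_0,...,chi_6 with chi_k(m) = zeta_7^(k*m), zeta_7 = exp(2*pi*i/7)):
  irrep \ class  {0} (size 1)  {1} (size 1)    {2} (size 1)    {3} (size 1)    {4} (size 1)    {5} (size 1)    {6} (size 1)  
  chi_0          1             1               1               1               1               1               1             
  chi_1          1             exp(2*I*pi/7)   exp(4*I*pi/7)   exp(6*I*pi/7)   exp(-6*I*pi/7)  exp(-4*I*pi/7)  exp(-2*I*pi/7)
  chi_2          1             exp(4*I*pi/7)   exp(-6*I*pi/7)  exp(-2*I*pi/7)  exp(2*I*pi/7)   exp(6*I*pi/7)   exp(-4*I*pi/7)
  chi_3          1             exp(6*I*pi/7)   exp(-2*I*pi/7)  exp(4*I*pi/7)   exp(-4*I*pi/7)  exp(2*I*pi/7)   exp(-6*I*pi/7)
  chi_4          1             exp(-6*I*pi/7)  exp(2*I*pi/7)   exp(-4*I*pi/7)  exp(4*I*pi/7)   exp(-2*I*pi/7)  exp(6*I*pi/7) 
  chi_5          1             exp(-4*I*pi/7)  exp(6*I*pi/7)   exp(2*I*pi/7)   exp(-2*I*pi/7)  exp(-6*I*pi/7)  exp(4*I*pi/7) 
  chi_6          1             exp(-2*I*pi/7)  exp(-4*I*pi/7)  exp(-6*I*pi/7)  exp(6*I*pi/7)   exp(4*I*pi/7)   exp(2*I*pi/7) 

Spot check: chi_5(2) = zeta_7^(5*2) = zeta_7^10 = exp(6*I*pi/7).

Argument: Z/7Z is abelian, so all 7 irreducible complex representations are 1-dimensional. They are given by chi_k(m) = zeta_7^(k*m) for k = 0,...,6. Row orthogonality: sum_m chi_k(m) conj(chi_l(m)) = 7 * [k = l].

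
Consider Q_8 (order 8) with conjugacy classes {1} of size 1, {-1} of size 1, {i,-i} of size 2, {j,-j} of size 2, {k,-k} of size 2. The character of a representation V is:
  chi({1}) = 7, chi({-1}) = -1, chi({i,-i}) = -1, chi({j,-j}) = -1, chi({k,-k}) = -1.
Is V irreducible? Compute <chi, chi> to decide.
Not irreducible (reducible): <chi, chi> = 7 > 1.

Details: <chi, chi> = (1/|G|) sum_C |C| * |chi(C)|^2 = (1/8)[1*|7|^2 + 1*|-1|^2 + 2*|-1|^2 + 2*|-1|^2 + 2*|-1|^2]
  = (1/8)[(49) + (1) + (2) + (2) + (2)] = 56/8 = 7.
A character is irreducible iff <chi, chi> = 1, so this representation is reducible.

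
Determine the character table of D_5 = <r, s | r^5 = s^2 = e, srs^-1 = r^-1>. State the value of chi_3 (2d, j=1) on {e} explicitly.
Conjugacy classes: {e} of size 1, {r^1, r^4} of size 2, {r^2, r^3} of size 2, {s, sr, ..., sr^4} of size 5.
Character table:
  irrep \ class              {e} (size 1)  {r^1, r^4} (size 2)  {r^2, r^3} (size 2)  {s, sr, ..., sr^4} (size 5)
  chi_1 (triv)               1             1                    1                    1                          
  chi_2 (sign: r->1, s->-1)  1             1                    1                    -1                         
  chi_3 (2d, j=1)            2             -1/2 + sqrt(5)/2     -sqrt(5)/2 - 1/2     0                          
  chi_4 (2d, j=2)            2             -sqrt(5)/2 - 1/2     -1/2 + sqrt(5)/2     0                          

Spot check: chi_3 (2d, j=1) on {e} = 2.

Derivation: D_5 has order 2*5 = 10 with 4 conjugacy classes, hence 4 irreducibles. Sum of squared dims 1 + 1 + 4 + 4 = 10 = |G|. Linear characters come from the abelianisation; the 2-dimensional irreps have character r^k -> 2*cos(2*pi*j*k/5), reflections -> 0.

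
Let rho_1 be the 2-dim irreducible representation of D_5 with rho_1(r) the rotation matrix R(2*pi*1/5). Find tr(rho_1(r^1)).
chi_{rho_1}(r^1) = 2*cos(2*pi*1*1/5) = -1/2 + sqrt(5)/2

Solution. rho_1(r^1) is rotation by angle 2*pi*1*1/5, whose trace is 2*cos(2*pi*1*1/5) = -1/2 + sqrt(5)/2.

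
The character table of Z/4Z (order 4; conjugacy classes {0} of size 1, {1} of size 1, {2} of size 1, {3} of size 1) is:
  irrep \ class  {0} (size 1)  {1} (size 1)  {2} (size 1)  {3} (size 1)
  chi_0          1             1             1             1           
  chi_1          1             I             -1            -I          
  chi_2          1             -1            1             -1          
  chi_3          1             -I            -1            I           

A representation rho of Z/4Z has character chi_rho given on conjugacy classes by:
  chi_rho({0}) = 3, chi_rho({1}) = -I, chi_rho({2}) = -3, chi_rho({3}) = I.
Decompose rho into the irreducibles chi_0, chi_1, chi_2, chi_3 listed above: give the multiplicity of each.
Multiplicities: chi_0: 0, chi_1: 1, chi_2: 0, chi_3: 2.

Explanation: Use <chi_rho, chi> = (1/|G|) sum_C |C| * chi_rho(C) * conj(chi(C)) with |G| = 4 for each irreducible chi in the table:
  <chi_rho, chi_0> = (1/4)[1*(3)*conj(1) + 1*(-I)*conj(1) + 1*(-3)*conj(1) + 1*(I)*conj(1)]
      = (1/4)[(3) + (-I) + (-3) + (I)] = 0/4 = 0
  <chi_rho, chi_1> = (1/4)[1*(3)*conj(1) + 1*(-I)*conj(I) + 1*(-3)*conj(-1) + 1*(I)*conj(-I)]
      = (1/4)[(3) + (-1) + (3) + (-1)] = 4/4 = 1
  <chi_rho, chi_2> = (1/4)[1*(3)*conj(1) + 1*(-I)*conj(-1) + 1*(-3)*conj(1) + 1*(I)*conj(-1)]
      = (1/4)[(3) + (I) + (-3) + (-I)] = 0/4 = 0
  <chi_rho, chi_3> = (1/4)[1*(3)*conj(1) + 1*(-I)*conj(-I) + 1*(-3)*conj(-1) + 1*(I)*conj(I)]
      = (1/4)[(3) + (1) + (3) + (1)] = 8/4 = 2
(Exp terms are combined using exp(i*s)*conj(exp(i*t)) = exp(i*(s-t)), and sums of them are collapsed using the identity that for every m > 1 the m distinct m-th roots of unity sum to 0, e.g. 1 + exp(2*I*pi/3) + exp(-2*I*pi/3) = 0.)
Dimension check: dim(rho) = sum (mult * dim) = 0*1 + 1*1 + 0*1 + 2*1 = 3 = chi_rho(e) = 3.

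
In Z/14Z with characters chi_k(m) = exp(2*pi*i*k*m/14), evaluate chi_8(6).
chi_8(6) = zeta_14^48 = exp(6*I*pi/7)

Why: chi_8(6) = zeta_14^(8*6) = zeta_14^48. Since zeta_14^14 = 1, this equals zeta_14^6 = exp(2*pi*i*6/14) = exp(6*I*pi/7).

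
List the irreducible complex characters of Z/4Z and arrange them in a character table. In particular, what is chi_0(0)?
Character table of Z/4Z (irreps indexed chi_0,...,chi_3 with chi_k(m) = zeta_4^(k*m), zeta_4 = exp(2*pi*i/4)):
  irrep \ class  {0} (size 1)  {1} (size 1)  {2} (size 1)  {3} (size 1)
  chi_0          1             1             1             1           
  chi_1          1             I             -1            -I          
  chi_2          1             -1            1             -1          
  chi_3          1             -I            -1            I           

Spot check: chi_0(0) = zeta_4^(0*0) = zeta_4^0 = 1.

Explanation: Z/4Z is abelian, so all 4 irreducible complex representations are 1-dimensional. They are given by chi_k(m) = zeta_4^(k*m) for k = 0,...,3. Row orthogonality: sum_m chi_k(m) conj(chi_l(m)) = 4 * [k = l].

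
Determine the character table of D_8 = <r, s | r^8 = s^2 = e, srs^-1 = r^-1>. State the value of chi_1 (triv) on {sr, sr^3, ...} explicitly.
Conjugacy classes: {e} of size 1, {r^4} of size 1, {r^1, r^7} of size 2, {r^2, r^6} of size 2, {r^3, r^5} of size 2, {s, sr^2, ...} of size 4, {sr, sr^3, ...} of size 4.
Character table:
  irrep \ class              {e} (size 1)  {r^4} (size 1)  {r^1, r^7} (size 2)  {r^2, r^6} (size 2)  {r^3, r^5} (size 2)  {s, sr^2, ...} (size 4)  {sr, sr^3, ...} (size 4)
  chi_1 (triv)               1             1               1                    1                    1                    1                        1                       
  chi_2 (sign: r->1, s->-1)  1             1               1                    1                    1                    -1                       -1                      
  chi_3 (r->-1, s->1)        1             1               -1                   1                    -1                   1                        -1                      
  chi_4 (r->-1, s->-1)       1             1               -1                   1                    -1                   -1                       1                       
  chi_5 (2d, j=1)            2             -2              sqrt(2)              0                    -sqrt(2)             0                        0                       
  chi_6 (2d, j=2)            2             2               0                    -2                   0                    0                        0                       
  chi_7 (2d, j=3)            2             -2              -sqrt(2)             0                    sqrt(2)              0                        0                       

Spot check: chi_1 (triv) on {sr, sr^3, ...} = 1.

Derivation: D_8 has order 2*8 = 16 with 7 conjugacy classes, hence 7 irreducibles. Sum of squared dims 1 + 1 + 1 + 1 + 4 + 4 + 4 = 16 = |G|. Linear characters come from the abelianisation; the 2-dimensional irreps have character r^k -> 2*cos(2*pi*j*k/8), reflections -> 0.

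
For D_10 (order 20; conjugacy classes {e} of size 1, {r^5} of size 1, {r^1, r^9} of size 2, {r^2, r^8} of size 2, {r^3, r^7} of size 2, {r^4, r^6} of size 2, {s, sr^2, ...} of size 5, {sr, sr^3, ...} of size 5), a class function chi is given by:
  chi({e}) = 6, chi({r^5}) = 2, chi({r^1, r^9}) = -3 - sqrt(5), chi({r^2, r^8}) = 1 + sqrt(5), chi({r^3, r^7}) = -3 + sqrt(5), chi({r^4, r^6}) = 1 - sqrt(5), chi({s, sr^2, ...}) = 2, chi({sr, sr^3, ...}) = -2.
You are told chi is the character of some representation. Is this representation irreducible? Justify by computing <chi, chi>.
Not irreducible (reducible): <chi, chi> = 8 > 1.

Working: <chi, chi> = (1/|G|) sum_C |C| * |chi(C)|^2 = (1/20)[1*|6|^2 + 1*|2|^2 + 2*|-3 - sqrt(5)|^2 + 2*|1 + sqrt(5)|^2 + 2*|-3 + sqrt(5)|^2 + 2*|1 - sqrt(5)|^2 + 5*|2|^2 + 5*|-2|^2]
  = (1/20)[(36) + (4) + (12*sqrt(5) + 28) + (4*sqrt(5) + 12) + (28 - 12*sqrt(5)) + (12 - 4*sqrt(5)) + (20) + (20)] = 160/20 = 8.
A character is irreducible iff <chi, chi> = 1, so this representation is reducible.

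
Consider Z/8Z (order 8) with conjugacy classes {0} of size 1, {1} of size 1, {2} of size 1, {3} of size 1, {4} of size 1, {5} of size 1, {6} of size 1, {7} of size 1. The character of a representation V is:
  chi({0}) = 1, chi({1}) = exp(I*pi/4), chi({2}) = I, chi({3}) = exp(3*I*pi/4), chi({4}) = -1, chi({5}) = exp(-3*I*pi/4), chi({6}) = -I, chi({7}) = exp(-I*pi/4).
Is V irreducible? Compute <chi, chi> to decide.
Irreducible: <chi, chi> = 1.

Why: <chi, chi> = (1/|G|) sum_C |C| * |chi(C)|^2 = (1/8)[1*|1|^2 + 1*|exp(I*pi/4)|^2 + 1*|I|^2 + 1*|exp(3*I*pi/4)|^2 + 1*|-1|^2 + 1*|exp(-3*I*pi/4)|^2 + 1*|-I|^2 + 1*|exp(-I*pi/4)|^2]
  = (1/8)[(1) + (1) + (1) + (1) + (1) + (1) + (1) + (1)] = 8/8 = 1.
(Exp terms are combined using exp(i*s)*conj(exp(i*t)) = exp(i*(s-t)), and sums of them are collapsed using the identity that for every m > 1 the m distinct m-th roots of unity sum to 0, e.g. 1 + exp(2*I*pi/3) + exp(-2*I*pi/3) = 0.)
A character is irreducible iff <chi, chi> = 1, so this representation is irreducible.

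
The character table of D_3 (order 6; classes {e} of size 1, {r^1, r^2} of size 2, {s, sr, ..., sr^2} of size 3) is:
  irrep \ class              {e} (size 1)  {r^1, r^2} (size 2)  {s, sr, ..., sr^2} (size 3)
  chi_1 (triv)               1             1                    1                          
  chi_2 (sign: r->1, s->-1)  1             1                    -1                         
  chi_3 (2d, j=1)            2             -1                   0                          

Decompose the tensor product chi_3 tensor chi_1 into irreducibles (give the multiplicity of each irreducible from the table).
chi_3 tensor chi_1 = chi_3 (all other irreducibles have multiplicity 0).

Why: The character of a tensor product is the pointwise product (chi_3 * chi_1)(C) = chi_3(C) * chi_1(C):
  {e}: (2)*(1), {r^1, r^2}: (-1)*(1), {s, sr, ..., sr^2}: (0)*(1)
so (chi_3 * chi_1) takes values
  {e} -> 2, {r^1, r^2} -> -1, {s, sr, ..., sr^2} -> 0.
Now take the inner product of this character with each irreducible chi from the table, <chi_3*chi_1, chi> = (1/6) sum_C |C| (chi_3*chi_1)(C) conj(chi(C)):
  <chi_3*chi_1, chi_1> = (1/6)[1*(2)*conj(1) + 2*(-1)*conj(1) + 3*(0)*conj(1)]
      = (1/6)[(2) + (-2) + (0)] = 0/6 = 0
  <chi_3*chi_1, chi_2> = (1/6)[1*(2)*conj(1) + 2*(-1)*conj(1) + 3*(0)*conj(-1)]
      = (1/6)[(2) + (-2) + (0)] = 0/6 = 0
  <chi_3*chi_1, chi_3> = (1/6)[1*(2)*conj(2) + 2*(-1)*conj(-1) + 3*(0)*conj(0)]
      = (1/6)[(4) + (2) + (0)] = 6/6 = 1
Hence the multiplicities are chi_3: 1. Dimension check: dim(chi_3)*dim(chi_1) = 2*1 = 2 and sum (mult * dim) = 1*2 = 2.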